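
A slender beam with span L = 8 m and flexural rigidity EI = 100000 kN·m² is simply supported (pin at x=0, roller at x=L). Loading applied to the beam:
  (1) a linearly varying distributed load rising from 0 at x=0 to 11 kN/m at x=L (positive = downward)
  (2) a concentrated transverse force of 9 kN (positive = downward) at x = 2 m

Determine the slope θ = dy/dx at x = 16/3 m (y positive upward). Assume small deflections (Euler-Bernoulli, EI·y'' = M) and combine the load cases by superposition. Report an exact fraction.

θ(16/3) = 163363/243000000 rad

Load 1 — triangular load w₀=11 kN/m (0→w₀ over full span):
  θ_1 = -w₀(7L⁴-30L²x²+15x⁴)/(360LEI) = -11·(7·8⁴-30·8²·(16/3)²+15·(16/3)⁴)/(360·8·100000) = 2002/3796875 rad
Load 2 — point force P=9 kN at a=2 m (b=L-a=6):
  θ_2 = -Pa(2L²-6Lx+3x²+a²)/(6LEI)  [x>a] = -9·2·(2·8²-6·8·(16/3)+3·(16/3)²+2²)/(6·8·100000) = 29/200000 rad
Superposition: θ = Σ θ_i = 163363/243000000 rad ≈ 0.000672 rad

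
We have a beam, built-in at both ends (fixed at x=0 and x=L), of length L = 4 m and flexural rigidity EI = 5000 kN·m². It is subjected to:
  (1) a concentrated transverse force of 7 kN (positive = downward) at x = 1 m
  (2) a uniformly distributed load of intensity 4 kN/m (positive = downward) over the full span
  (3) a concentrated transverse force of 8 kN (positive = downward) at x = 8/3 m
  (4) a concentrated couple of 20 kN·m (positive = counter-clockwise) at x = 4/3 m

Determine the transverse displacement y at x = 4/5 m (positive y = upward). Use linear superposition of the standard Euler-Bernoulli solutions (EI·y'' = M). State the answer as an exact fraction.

y(4/5) = -188417/506250000 m

Load 1 — point force P=7 kN at a=1 m (b=L-a=3):
  y_1 = -Pb²x²(3aL-(3a+b)x)/(6L³EI)  [x≤a] = -7·3²·(4/5)²·(3·1·4-(3·1+3)·(4/5))/(6·4³·5000) = -189/1250000 m
Load 2 — uniform load w=4 kN/m over full span:
  y_2 = -wx²(L-x)²/(24EI) = -4·(4/5)²·(4-(4/5))²/(24·5000) = -256/1171875 m
Load 3 — point force P=8 kN at a=8/3 m (b=L-a=4/3):
  y_3 = -Pb²x²(3aL-(3a+b)x)/(6L³EI)  [x≤a] = -8·(4/3)²·(4/5)²·(3·(8/3)·4-(3·(8/3)+(4/3))·(4/5))/(6·4³·5000) = -736/6328125 m
Load 4 — applied couple M₀=20 kN·m at a=4/3 m (b=L-a=8/3):
  y_4 = (R_Ax³/6 - M_Ax²/2)/EI  [x≤a] with R_A=20/3, M_A=0 = ((20/3)·(4/5)³/6 - 0·(4/5)²/2)/5000 = 16/140625 m
Superposition: y = Σ y_i = -188417/506250000 m ≈ -0.000372 m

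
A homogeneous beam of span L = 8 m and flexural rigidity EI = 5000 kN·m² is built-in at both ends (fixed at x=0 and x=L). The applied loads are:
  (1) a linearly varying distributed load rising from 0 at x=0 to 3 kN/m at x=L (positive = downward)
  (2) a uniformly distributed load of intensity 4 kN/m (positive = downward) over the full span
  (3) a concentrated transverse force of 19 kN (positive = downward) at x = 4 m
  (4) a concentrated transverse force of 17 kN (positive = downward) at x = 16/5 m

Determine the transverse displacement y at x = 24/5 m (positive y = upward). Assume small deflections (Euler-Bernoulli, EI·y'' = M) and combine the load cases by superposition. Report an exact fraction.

Load 1 — triangular load w₀=3 kN/m (0→w₀ over full span):
  y_1 = -w₀x²(L-x)²(x+2L)/(120LEI) = -3·(24/5)²·(8-(24/5))²·((24/5)+2·8)/(120·8·5000) = -29952/9765625 m
Load 2 — uniform load w=4 kN/m over full span:
  y_2 = -wx²(L-x)²/(24EI) = -4·(24/5)²·(8-(24/5))²/(24·5000) = -3072/390625 m
Load 3 — point force P=19 kN at a=4 m (b=L-a=4):
  y_3 = -Pa²(L-x)²(3bL-(3b+a)(L-x))/(6L³EI)  [x>a] = -19·4²·(8-(24/5))²·(3·4·8-(3·4+4)·(8-(24/5)))/(6·8³·5000) = -2128/234375 m
Load 4 — point force P=17 kN at a=16/5 m (b=L-a=24/5):
  y_4 = -Pa²(L-x)²(3bL-(3b+a)(L-x))/(6L³EI)  [x>a] = -17·(16/5)²·(8-(24/5))²·(3·(24/5)·8-(3·(24/5)+(16/5))·(8-(24/5)))/(6·8³·5000) = -200192/29296875 m
Superposition: y = Σ y_i = -786448/29296875 m ≈ -0.026844 m

y(24/5) = -786448/29296875 m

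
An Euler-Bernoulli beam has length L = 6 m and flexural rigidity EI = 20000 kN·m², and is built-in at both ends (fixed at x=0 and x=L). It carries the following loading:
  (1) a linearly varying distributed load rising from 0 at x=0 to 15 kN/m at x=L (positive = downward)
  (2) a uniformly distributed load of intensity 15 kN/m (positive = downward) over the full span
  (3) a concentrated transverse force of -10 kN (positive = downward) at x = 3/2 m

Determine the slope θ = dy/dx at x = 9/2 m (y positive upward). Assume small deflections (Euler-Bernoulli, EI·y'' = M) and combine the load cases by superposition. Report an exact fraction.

Load 1 — triangular load w₀=15 kN/m (0→w₀ over full span):
  θ_1 = -w₀(2x(L-x)(L-2x)(x+2L)+x²(L-x)²)/(120LEI) = -15·(2·(9/2)·(6-(9/2))·(6-2·(9/2))·((9/2)+2·6)+(9/2)²·(6-(9/2))²)/(120·6·20000) = 3321/5120000 rad
Load 2 — uniform load w=15 kN/m over full span:
  θ_2 = -wx(L-x)(L-2x)/(12EI) = -15·(9/2)·(6-(9/2))·(6-2·(9/2))/(12·20000) = 81/64000 rad
Load 3 — point force P=-10 kN at a=3/2 m (b=L-a=9/2):
  θ_3 = Pa²(L-x)(2bL-(3b+a)(L-x))/(2L³EI)  [x>a] = (-10)·(3/2)²·(6-(9/2))·(2·(9/2)·6-(3·(9/2)+(3/2))·(6-(9/2)))/(2·6³·20000) = -63/512000 rad
Superposition: θ = Σ θ_i = 9171/5120000 rad ≈ 0.001791 rad

θ(9/2) = 9171/5120000 rad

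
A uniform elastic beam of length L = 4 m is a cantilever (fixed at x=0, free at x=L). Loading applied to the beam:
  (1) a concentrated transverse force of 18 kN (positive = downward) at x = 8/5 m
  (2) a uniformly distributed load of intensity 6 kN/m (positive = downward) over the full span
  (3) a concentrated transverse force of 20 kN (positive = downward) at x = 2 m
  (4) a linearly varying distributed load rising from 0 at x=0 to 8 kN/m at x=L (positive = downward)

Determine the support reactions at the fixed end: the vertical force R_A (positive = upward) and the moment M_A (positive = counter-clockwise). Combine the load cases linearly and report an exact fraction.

Load 1 — point force P=18 kN at a=8/5 m (b=L-a=12/5):
  R_A = P = 18 kN
  M_A = Pa = 18·(8/5) = 144/5 kN·m
Load 2 — uniform load w=6 kN/m over full span:
  R_A = wL = 6·4 = 24 kN
  M_A = wL²/2 = 6·4²/2 = 48 kN·m
Load 3 — point force P=20 kN at a=2 m (b=L-a=2):
  R_A = P = 20 kN
  M_A = Pa = 20·2 = 40 kN·m
Load 4 — triangular load w₀=8 kN/m (0→w₀ over full span):
  R_A = w₀L/2 = 8·4/2 = 16 kN
  M_A = w₀L²/3 = 8·4²/3 = 128/3 kN·m
Superposition: R_A = 78 kN, M_A = 2392/15 kN·m

R_A = 78 kN, M_A = 2392/15 kN·m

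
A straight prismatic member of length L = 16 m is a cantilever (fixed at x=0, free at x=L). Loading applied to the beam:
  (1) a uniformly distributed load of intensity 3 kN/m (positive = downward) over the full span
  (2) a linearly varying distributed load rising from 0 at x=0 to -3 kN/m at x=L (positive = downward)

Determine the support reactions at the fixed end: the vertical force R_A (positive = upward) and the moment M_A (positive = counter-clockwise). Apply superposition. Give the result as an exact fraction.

R_A = 24 kN, M_A = 128 kN·m

Load 1 — uniform load w=3 kN/m over full span:
  R_A = wL = 3·16 = 48 kN
  M_A = wL²/2 = 3·16²/2 = 384 kN·m
Load 2 — triangular load w₀=-3 kN/m (0→w₀ over full span):
  R_A = w₀L/2 = (-3)·16/2 = -24 kN
  M_A = w₀L²/3 = (-3)·16²/3 = -256 kN·m
Superposition: R_A = 24 kN, M_A = 128 kN·m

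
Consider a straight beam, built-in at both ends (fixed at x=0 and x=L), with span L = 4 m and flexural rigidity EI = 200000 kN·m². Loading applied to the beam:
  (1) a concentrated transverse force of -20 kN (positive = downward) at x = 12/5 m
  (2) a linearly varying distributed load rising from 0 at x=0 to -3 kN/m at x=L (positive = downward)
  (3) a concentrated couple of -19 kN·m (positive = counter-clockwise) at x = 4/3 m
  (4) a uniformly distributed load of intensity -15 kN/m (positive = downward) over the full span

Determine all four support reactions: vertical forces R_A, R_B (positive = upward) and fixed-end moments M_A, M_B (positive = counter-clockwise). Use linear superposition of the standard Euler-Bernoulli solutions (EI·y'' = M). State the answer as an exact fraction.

R_A = -3388/75 kN, M_A = -732/25 kN·m, R_B = -3062/75 kN, M_B = 2069/75 kN·m

Load 1 — point force P=-20 kN at a=12/5 m (b=L-a=8/5):
  R_A = Pb²(3a+b)/L³ = (-20)·(8/5)²·(3·(12/5)+(8/5))/4³ = -176/25 kN
  M_A = Pab²/L² = (-20)·(12/5)·(8/5)²/4² = -192/25 kN·m
  R_B = Pa²(a+3b)/L³ = (-20)·(12/5)²·((12/5)+3·(8/5))/4³ = -324/25 kN
  M_B = -Pa²b/L² = -(-20)·(12/5)²·(8/5)/4² = 288/25 kN·m
Load 2 — triangular load w₀=-3 kN/m (0→w₀ over full span):
  R_A = 3w₀L/20 = 3·(-3)·4/20 = -9/5 kN
  M_A = w₀L²/30 = (-3)·4²/30 = -8/5 kN·m
  R_B = 7w₀L/20 = 7·(-3)·4/20 = -21/5 kN
  M_B = -w₀L²/20 = -(-3)·4²/20 = 12/5 kN·m
Load 3 — applied couple M₀=-19 kN·m at a=4/3 m (b=L-a=8/3):
  R_A = 6M₀ab/L³ = 6·(-19)·(4/3)·(8/3)/4³ = -19/3 kN
  M_A = M₀b(2a-b)/L² = (-19)·(8/3)·(2·(4/3)-(8/3))/4² = 0 kN·m
  R_B = -6M₀ab/L³ = -6·(-19)·(4/3)·(8/3)/4³ = 19/3 kN
  M_B = M₀a(2b-a)/L² = (-19)·(4/3)·(2·(8/3)-(4/3))/4² = -19/3 kN·m
Load 4 — uniform load w=-15 kN/m over full span:
  R_A = wL/2 = (-15)·4/2 = -30 kN
  M_A = wL²/12 = (-15)·4²/12 = -20 kN·m
  R_B = wL/2 = (-15)·4/2 = -30 kN
  M_B = -wL²/12 = -(-15)·4²/12 = 20 kN·m
Superposition: R_A = -3388/75 kN, M_A = -732/25 kN·m, R_B = -3062/75 kN, M_B = 2069/75 kN·m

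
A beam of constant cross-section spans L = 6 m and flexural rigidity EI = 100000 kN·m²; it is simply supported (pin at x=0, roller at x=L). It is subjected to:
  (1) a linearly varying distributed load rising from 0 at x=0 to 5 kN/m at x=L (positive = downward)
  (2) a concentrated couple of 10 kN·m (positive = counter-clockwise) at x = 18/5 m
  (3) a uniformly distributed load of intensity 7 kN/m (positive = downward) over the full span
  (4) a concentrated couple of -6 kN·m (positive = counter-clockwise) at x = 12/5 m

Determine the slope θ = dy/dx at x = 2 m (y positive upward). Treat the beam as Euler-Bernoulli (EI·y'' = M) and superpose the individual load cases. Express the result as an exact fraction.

Load 1 — triangular load w₀=5 kN/m (0→w₀ over full span):
  θ_1 = -w₀(7L⁴-30L²x²+15x⁴)/(360LEI) = -5·(7·6⁴-30·6²·2²+15·2⁴)/(360·6·100000) = -13/112500 rad
Load 2 — applied couple M₀=10 kN·m at a=18/5 m (b=L-a=12/5):
  θ_2 = (M₀x²/(2L)+C₁)/EI  [x≤a] with C₁=M₀(3b²-L²)/(6L)=-26/5 = (10·2²/(2·6)+(-26/5))/100000 = -7/375000 rad
Load 3 — uniform load w=7 kN/m over full span:
  θ_3 = -w(L³-6Lx²+4x³)/(24EI) = -7·(6³-6·6·2²+4·2³)/(24·100000) = -91/300000 rad
Load 4 — applied couple M₀=-6 kN·m at a=12/5 m (b=L-a=18/5):
  θ_4 = (M₀x²/(2L)+C₁)/EI  [x≤a] with C₁=M₀(3b²-L²)/(6L)=-12/25 = ((-6)·2²/(2·6)+(-12/25))/100000 = -31/1250000 rad
Superposition: θ = Σ θ_i = -10403/22500000 rad ≈ -0.000462 rad

θ(2) = -10403/22500000 rad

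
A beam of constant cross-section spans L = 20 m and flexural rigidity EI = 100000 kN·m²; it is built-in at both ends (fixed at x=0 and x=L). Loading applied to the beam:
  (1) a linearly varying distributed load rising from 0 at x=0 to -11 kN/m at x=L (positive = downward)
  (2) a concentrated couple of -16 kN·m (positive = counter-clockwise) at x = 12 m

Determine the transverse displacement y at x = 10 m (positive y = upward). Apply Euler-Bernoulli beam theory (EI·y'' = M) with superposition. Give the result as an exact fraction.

y(10) = 7067/300000 m

Load 1 — triangular load w₀=-11 kN/m (0→w₀ over full span):
  y_1 = -w₀x²(L-x)²(x+2L)/(120LEI) = -(-11)·10²·(20-10)²·(10+2·20)/(120·20·100000) = 11/480 m
Load 2 — applied couple M₀=-16 kN·m at a=12 m (b=L-a=8):
  y_2 = (R_Ax³/6 - M_Ax²/2)/EI  [x≤a] with R_A=-144/125, M_A=-128/25 = ((-144/125)·10³/6 - (-128/25)·10²/2)/100000 = 2/3125 m
Superposition: y = Σ y_i = 7067/300000 m ≈ 0.023557 m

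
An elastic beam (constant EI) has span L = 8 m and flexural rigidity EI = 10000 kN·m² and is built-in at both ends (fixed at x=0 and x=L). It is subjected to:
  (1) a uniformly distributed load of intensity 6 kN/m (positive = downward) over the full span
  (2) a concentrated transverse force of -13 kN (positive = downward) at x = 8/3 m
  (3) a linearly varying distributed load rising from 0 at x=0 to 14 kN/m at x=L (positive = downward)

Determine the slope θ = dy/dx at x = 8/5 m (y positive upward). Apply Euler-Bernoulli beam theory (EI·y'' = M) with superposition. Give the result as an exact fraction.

θ(8/5) = -41144/10546875 rad

Load 1 — uniform load w=6 kN/m over full span:
  θ_1 = -wx(L-x)(L-2x)/(12EI) = -6·(8/5)·(8-(8/5))·(8-2·(8/5))/(12·10000) = -192/78125 rad
Load 2 — point force P=-13 kN at a=8/3 m (b=L-a=16/3):
  θ_2 = -Pb²x(2aL-(3a+b)x)/(2L³EI)  [x≤a] = -(-13)·(16/3)²·(8/5)·(2·(8/3)·8-(3·(8/3)+(16/3))·(8/5))/(2·8³·10000) = 104/84375 rad
Load 3 — triangular load w₀=14 kN/m (0→w₀ over full span):
  θ_3 = -w₀(2x(L-x)(L-2x)(x+2L)+x²(L-x)²)/(120LEI) = -14·(2·(8/5)·(8-(8/5))·(8-2·(8/5))·((8/5)+2·8)+(8/5)²·(8-(8/5))²)/(120·8·10000) = -3136/1171875 rad
Superposition: θ = Σ θ_i = -41144/10546875 rad ≈ -0.003901 rad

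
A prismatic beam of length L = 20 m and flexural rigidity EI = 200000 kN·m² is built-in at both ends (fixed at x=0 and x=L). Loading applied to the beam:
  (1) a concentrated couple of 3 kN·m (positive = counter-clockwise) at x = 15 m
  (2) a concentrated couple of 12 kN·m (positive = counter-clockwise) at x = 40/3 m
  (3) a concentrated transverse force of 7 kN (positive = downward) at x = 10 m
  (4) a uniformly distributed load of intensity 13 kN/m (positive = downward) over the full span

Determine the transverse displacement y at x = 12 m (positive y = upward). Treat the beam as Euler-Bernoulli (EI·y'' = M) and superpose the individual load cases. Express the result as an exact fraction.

y(12) = -31979/1200000 m

Load 1 — applied couple M₀=3 kN·m at a=15 m (b=L-a=5):
  y_1 = (R_Ax³/6 - M_Ax²/2)/EI  [x≤a] with R_A=27/160, M_A=15/16 = ((27/160)·12³/6 - (15/16)·12²/2)/200000 = -189/2000000 m
Load 2 — applied couple M₀=12 kN·m at a=40/3 m (b=L-a=20/3):
  y_2 = (R_Ax³/6 - M_Ax²/2)/EI  [x≤a] with R_A=4/5, M_A=4 = ((4/5)·12³/6 - 4·12²/2)/200000 = -9/31250 m
Load 3 — point force P=7 kN at a=10 m (b=L-a=10):
  y_3 = -Pa²(L-x)²(3bL-(3b+a)(L-x))/(6L³EI)  [x>a] = -7·10²·(20-12)²·(3·10·20-(3·10+10)·(20-12))/(6·20³·200000) = -49/37500 m
Load 4 — uniform load w=13 kN/m over full span:
  y_4 = -wx²(L-x)²/(24EI) = -13·12²·(20-12)²/(24·200000) = -78/3125 m
Superposition: y = Σ y_i = -31979/1200000 m ≈ -0.026649 m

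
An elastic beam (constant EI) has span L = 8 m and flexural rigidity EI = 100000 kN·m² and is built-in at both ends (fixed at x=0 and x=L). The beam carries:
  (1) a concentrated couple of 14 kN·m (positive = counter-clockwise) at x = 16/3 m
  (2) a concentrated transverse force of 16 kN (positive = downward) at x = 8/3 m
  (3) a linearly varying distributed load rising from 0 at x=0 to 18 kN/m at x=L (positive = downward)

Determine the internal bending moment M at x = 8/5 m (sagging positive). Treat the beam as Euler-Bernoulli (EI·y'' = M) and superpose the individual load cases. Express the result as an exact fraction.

M(8/5) = -2366/375 kN·m

Load 1 — applied couple M₀=14 kN·m at a=16/3 m (b=L-a=8/3):
  M_1 = R_Ax - M_A  [x≤a] with R_A=7/3, M_A=14/3 = (7/3)·(8/5) - (14/3) = -14/15 kN·m
Load 2 — point force P=16 kN at a=8/3 m (b=L-a=16/3):
  M_2 = Pb²(3a+b)x/L³ - Pab²/L²  [x≤a] = 16·(16/3)²·(3·(8/3)+(16/3))·(8/5)/8³ - 16·(8/3)·(16/3)²/8² = 0 kN·m
Load 3 — triangular load w₀=18 kN/m (0→w₀ over full span):
  M_3 = 3w₀Lx/20 - w₀L²/30 - w₀x³/(6L) = 3·18·8·(8/5)/20 - 18·8²/30 - 18·(8/5)³/(6·8) = -672/125 kN·m
Superposition: M = Σ M_i = -2366/375 kN·m ≈ -6.309333 kN·m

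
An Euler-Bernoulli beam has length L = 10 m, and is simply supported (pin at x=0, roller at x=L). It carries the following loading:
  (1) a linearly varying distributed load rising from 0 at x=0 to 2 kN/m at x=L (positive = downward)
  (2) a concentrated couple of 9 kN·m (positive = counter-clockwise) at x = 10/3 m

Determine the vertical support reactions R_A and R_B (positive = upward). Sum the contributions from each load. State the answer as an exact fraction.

R_A = 127/30 kN, R_B = 173/30 kN

Load 1 — triangular load w₀=2 kN/m (0→w₀ over full span):
  R_A = w₀L/6 = 2·10/6 = 10/3 kN
  R_B = w₀L/3 = 2·10/3 = 20/3 kN
Load 2 — applied couple M₀=9 kN·m at a=10/3 m (b=L-a=20/3):
  R_A = M₀/L = 9/10 kN
  R_B = -M₀/L = -9/10 kN
Superposition: R_A = 127/30 kN, R_B = 173/30 kN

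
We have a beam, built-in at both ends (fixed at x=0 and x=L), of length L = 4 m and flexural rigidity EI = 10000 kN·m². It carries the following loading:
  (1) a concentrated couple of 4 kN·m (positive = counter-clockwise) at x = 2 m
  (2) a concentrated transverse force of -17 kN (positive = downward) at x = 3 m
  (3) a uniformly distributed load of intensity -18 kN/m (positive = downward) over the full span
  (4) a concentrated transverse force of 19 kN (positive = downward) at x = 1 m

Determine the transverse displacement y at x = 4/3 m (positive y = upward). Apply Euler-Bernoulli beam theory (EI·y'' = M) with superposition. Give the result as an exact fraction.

Load 1 — applied couple M₀=4 kN·m at a=2 m (b=L-a=2):
  y_1 = (R_Ax³/6 - M_Ax²/2)/EI  [x≤a] with R_A=3/2, M_A=1 = ((3/2)·(4/3)³/6 - 1·(4/3)²/2)/10000 = -1/33750 m
Load 2 — point force P=-17 kN at a=3 m (b=L-a=1):
  y_2 = -Pb²x²(3aL-(3a+b)x)/(6L³EI)  [x≤a] = -(-17)·1²·(4/3)²·(3·3·4-(3·3+1)·(4/3))/(6·4³·10000) = 289/1620000 m
Load 3 — uniform load w=-18 kN/m over full span:
  y_3 = -wx²(L-x)²/(24EI) = -(-18)·(4/3)²·(4-(4/3))²/(24·10000) = 16/16875 m
Load 4 — point force P=19 kN at a=1 m (b=L-a=3):
  y_4 = -Pa²(L-x)²(3bL-(3b+a)(L-x))/(6L³EI)  [x>a] = -19·1²·(4-(4/3))²·(3·3·4-(3·3+1)·(4-(4/3)))/(6·4³·10000) = -133/405000 m
Superposition: y = Σ y_i = 83/108000 m ≈ 0.000769 m

y(4/3) = 83/108000 m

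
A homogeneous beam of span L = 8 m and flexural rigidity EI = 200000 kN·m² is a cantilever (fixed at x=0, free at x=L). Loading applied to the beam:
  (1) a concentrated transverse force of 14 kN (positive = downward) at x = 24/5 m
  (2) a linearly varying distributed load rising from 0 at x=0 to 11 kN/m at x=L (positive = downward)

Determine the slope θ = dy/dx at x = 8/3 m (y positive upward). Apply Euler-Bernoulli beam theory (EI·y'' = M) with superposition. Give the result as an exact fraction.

θ(8/3) = -11422/3796875 rad

Load 1 — point force P=14 kN at a=24/5 m (b=L-a=16/5):
  θ_1 = -Px(2a-x)/(2EI)  [x≤a] = -14·(8/3)·(2·(24/5)-(8/3))/(2·200000) = -91/140625 rad
Load 2 — triangular load w₀=11 kN/m (0→w₀ over full span):
  θ_2 = (w₀Lx²/4-w₀L²x/3-w₀x⁴/(24L))/EI = (11·8·(8/3)²/4-11·8²·(8/3)/3-11·(8/3)⁴/(24·8))/200000 = -1793/759375 rad
Superposition: θ = Σ θ_i = -11422/3796875 rad ≈ -0.003008 rad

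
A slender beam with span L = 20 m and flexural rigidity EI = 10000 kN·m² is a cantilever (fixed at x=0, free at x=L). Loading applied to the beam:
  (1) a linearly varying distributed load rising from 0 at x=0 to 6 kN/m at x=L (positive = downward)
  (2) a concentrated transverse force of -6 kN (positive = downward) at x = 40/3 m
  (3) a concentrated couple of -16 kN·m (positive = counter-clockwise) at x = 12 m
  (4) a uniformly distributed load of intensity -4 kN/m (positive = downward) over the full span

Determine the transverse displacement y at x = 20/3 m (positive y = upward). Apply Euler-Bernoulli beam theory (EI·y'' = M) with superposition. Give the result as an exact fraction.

y(20/3) = 88/2025 m

Load 1 — triangular load w₀=6 kN/m (0→w₀ over full span):
  y_1 = (w₀Lx³/12-w₀L²x²/6-w₀x⁵/(120L))/EI = (6·20·(20/3)³/12-6·20²·(20/3)²/6-6·(20/3)⁵/(120·20))/10000 = -1804/1215 m
Load 2 — point force P=-6 kN at a=40/3 m (b=L-a=20/3):
  y_2 = -Px²(3a-x)/(6EI)  [x≤a] = -(-6)·(20/3)²·(3·(40/3)-(20/3))/(6·10000) = 4/27 m
Load 3 — applied couple M₀=-16 kN·m at a=12 m (b=L-a=8):
  y_3 = M₀x²/(2EI)  [x≤a] = (-16)·(20/3)²/(2·10000) = -8/225 m
Load 4 — uniform load w=-4 kN/m over full span:
  y_4 = -wx²(x²-4Lx+6L²)/(24EI) = -(-4)·(20/3)²·((20/3)²-4·20·(20/3)+6·20²)/(24·10000) = 344/243 m
Superposition: y = Σ y_i = 88/2025 m ≈ 0.043457 m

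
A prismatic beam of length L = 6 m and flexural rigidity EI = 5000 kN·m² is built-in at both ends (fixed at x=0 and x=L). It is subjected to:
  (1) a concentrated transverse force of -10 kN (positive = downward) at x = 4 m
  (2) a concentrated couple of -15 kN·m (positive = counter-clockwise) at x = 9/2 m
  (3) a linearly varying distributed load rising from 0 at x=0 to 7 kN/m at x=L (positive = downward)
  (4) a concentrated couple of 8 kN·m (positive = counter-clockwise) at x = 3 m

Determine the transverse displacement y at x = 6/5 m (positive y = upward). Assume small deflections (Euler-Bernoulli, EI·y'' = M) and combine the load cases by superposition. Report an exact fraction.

y(6/5) = -38797/1875000000 m

Load 1 — point force P=-10 kN at a=4 m (b=L-a=2):
  y_1 = -Pb²x²(3aL-(3a+b)x)/(6L³EI)  [x≤a] = -(-10)·2²·(6/5)²·(3·4·6-(3·4+2)·(6/5))/(6·6³·5000) = 23/46875 m
Load 2 — applied couple M₀=-15 kN·m at a=9/2 m (b=L-a=3/2):
  y_2 = (R_Ax³/6 - M_Ax²/2)/EI  [x≤a] with R_A=-45/16, M_A=-75/16 = ((-45/16)·(6/5)³/6 - (-75/16)·(6/5)²/2)/5000 = 513/1000000 m
Load 3 — triangular load w₀=7 kN/m (0→w₀ over full span):
  y_3 = -w₀x²(L-x)²(x+2L)/(120LEI) = -7·(6/5)²·(6-(6/5))²·((6/5)+2·6)/(120·6·5000) = -8316/9765625 m
Load 4 — applied couple M₀=8 kN·m at a=3 m (b=L-a=3):
  y_4 = (R_Ax³/6 - M_Ax²/2)/EI  [x≤a] with R_A=2, M_A=2 = (2·(6/5)³/6 - 2·(6/5)²/2)/5000 = -27/156250 m
Superposition: y = Σ y_i = -38797/1875000000 m ≈ -0.000021 m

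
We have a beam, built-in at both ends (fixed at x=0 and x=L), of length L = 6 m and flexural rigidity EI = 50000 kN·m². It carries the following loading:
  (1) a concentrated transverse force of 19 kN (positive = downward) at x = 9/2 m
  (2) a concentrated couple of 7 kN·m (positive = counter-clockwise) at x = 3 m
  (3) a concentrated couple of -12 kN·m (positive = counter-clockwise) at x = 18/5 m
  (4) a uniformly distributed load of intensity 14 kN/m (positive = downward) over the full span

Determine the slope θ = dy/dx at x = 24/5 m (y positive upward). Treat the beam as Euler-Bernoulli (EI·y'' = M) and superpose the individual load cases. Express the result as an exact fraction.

θ(24/5) = 153507/250000000 rad

Load 1 — point force P=19 kN at a=9/2 m (b=L-a=3/2):
  θ_1 = Pa²(L-x)(2bL-(3b+a)(L-x))/(2L³EI)  [x>a] = 19·(9/2)²·(6-(24/5))·(2·(3/2)·6-(3·(3/2)+(9/2))·(6-(24/5)))/(2·6³·50000) = 1539/10000000 rad
Load 2 — applied couple M₀=7 kN·m at a=3 m (b=L-a=3):
  θ_2 = (R_Ax²/2 - M_Ax - M₀(x-a))/EI  [x>a] with R_A=7/4, M_A=7/4 = ((7/4)·(24/5)²/2 - (7/4)·(24/5) - 7·((24/5)-3))/50000 = -21/1250000 rad
Load 3 — applied couple M₀=-12 kN·m at a=18/5 m (b=L-a=12/5):
  θ_3 = (R_Ax²/2 - M_Ax - M₀(x-a))/EI  [x>a] with R_A=-72/25, M_A=-96/25 = ((-72/25)·(24/5)²/2 - (-96/25)·(24/5) - (-12)·((24/5)-(18/5)))/50000 = -27/3906250 rad
Load 4 — uniform load w=14 kN/m over full span:
  θ_4 = -wx(L-x)(L-2x)/(12EI) = -14·(24/5)·(6-(24/5))·(6-2·(24/5))/(12·50000) = 189/390625 rad
Superposition: θ = Σ θ_i = 153507/250000000 rad ≈ 0.000614 rad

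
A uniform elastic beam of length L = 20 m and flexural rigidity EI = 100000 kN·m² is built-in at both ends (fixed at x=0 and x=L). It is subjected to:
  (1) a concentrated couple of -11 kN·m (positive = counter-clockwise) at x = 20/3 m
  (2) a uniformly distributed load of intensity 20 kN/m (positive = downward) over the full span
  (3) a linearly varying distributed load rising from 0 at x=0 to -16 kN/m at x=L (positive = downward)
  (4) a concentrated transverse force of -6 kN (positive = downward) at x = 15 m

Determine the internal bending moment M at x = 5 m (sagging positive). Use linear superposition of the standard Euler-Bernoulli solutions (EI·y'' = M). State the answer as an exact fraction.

M(5) = 3389/48 kN·m

Load 1 — applied couple M₀=-11 kN·m at a=20/3 m (b=L-a=40/3):
  M_1 = R_Ax - M_A  [x≤a] with R_A=-11/15, M_A=0 = (-11/15)·5 - 0 = -11/3 kN·m
Load 2 — uniform load w=20 kN/m over full span:
  M_2 = wLx/2 - wL²/12 - wx²/2 = 20·20·5/2 - 20·20²/12 - 20·5²/2 = 250/3 kN·m
Load 3 — triangular load w₀=-16 kN/m (0→w₀ over full span):
  M_3 = 3w₀Lx/20 - w₀L²/30 - w₀x³/(6L) = 3·(-16)·20·5/20 - (-16)·20²/30 - (-16)·5³/(6·20) = -10 kN·m
Load 4 — point force P=-6 kN at a=15 m (b=L-a=5):
  M_4 = Pb²(3a+b)x/L³ - Pab²/L²  [x≤a] = (-6)·5²·(3·15+5)·5/20³ - (-6)·15·5²/20² = 15/16 kN·m
Superposition: M = Σ M_i = 3389/48 kN·m ≈ 70.604167 kN·m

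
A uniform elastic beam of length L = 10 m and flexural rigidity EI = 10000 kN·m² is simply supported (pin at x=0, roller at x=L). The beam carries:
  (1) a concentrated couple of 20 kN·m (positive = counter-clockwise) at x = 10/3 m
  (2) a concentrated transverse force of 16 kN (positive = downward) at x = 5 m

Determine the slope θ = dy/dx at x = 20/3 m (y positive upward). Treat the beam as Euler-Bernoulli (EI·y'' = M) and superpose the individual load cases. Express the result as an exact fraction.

Load 1 — applied couple M₀=20 kN·m at a=10/3 m (b=L-a=20/3):
  θ_1 = (M₀x²/(2L)-M₀(x-a)+C₁)/EI  [x>a] with C₁=M₀(3b²-L²)/(6L)=100/9 = (20·(20/3)²/(2·10)-20·((20/3)-(10/3))+(100/9))/10000 = -1/900 rad
Load 2 — point force P=16 kN at a=5 m (b=L-a=5):
  θ_2 = -Pa(2L²-6Lx+3x²+a²)/(6LEI)  [x>a] = -16·5·(2·10²-6·10·(20/3)+3·(20/3)²+5²)/(6·10·10000) = 1/180 rad
Superposition: θ = Σ θ_i = 1/225 rad ≈ 0.004444 rad

θ(20/3) = 1/225 rad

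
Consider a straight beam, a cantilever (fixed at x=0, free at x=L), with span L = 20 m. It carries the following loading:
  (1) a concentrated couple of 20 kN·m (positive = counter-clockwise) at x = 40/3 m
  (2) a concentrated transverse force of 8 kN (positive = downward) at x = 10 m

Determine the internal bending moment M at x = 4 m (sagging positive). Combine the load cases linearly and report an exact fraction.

M(4) = -28 kN·m

Load 1 — applied couple M₀=20 kN·m at a=40/3 m (b=L-a=20/3):
  M_1 = M₀  [x≤a] = 20 = 20 kN·m
Load 2 — point force P=8 kN at a=10 m (b=L-a=10):
  M_2 = -P(a-x)  [x≤a] = -8·(10-4) = -48 kN·m
Superposition: M = Σ M_i = -28 kN·m ≈ -28.000000 kN·m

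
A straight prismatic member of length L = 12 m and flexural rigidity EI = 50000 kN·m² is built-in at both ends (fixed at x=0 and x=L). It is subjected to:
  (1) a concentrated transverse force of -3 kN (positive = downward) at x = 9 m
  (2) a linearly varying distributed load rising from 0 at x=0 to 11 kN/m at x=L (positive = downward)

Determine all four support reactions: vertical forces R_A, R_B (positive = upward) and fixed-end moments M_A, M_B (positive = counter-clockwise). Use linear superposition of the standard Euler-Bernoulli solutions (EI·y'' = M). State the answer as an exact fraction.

R_A = 3093/160 kN, M_A = 4089/80 kN·m, R_B = 6987/160 kN, M_B = -5931/80 kN·m

Load 1 — point force P=-3 kN at a=9 m (b=L-a=3):
  R_A = Pb²(3a+b)/L³ = (-3)·3²·(3·9+3)/12³ = -15/32 kN
  M_A = Pab²/L² = (-3)·9·3²/12² = -27/16 kN·m
  R_B = Pa²(a+3b)/L³ = (-3)·9²·(9+3·3)/12³ = -81/32 kN
  M_B = -Pa²b/L² = -(-3)·9²·3/12² = 81/16 kN·m
Load 2 — triangular load w₀=11 kN/m (0→w₀ over full span):
  R_A = 3w₀L/20 = 3·11·12/20 = 99/5 kN
  M_A = w₀L²/30 = 11·12²/30 = 264/5 kN·m
  R_B = 7w₀L/20 = 7·11·12/20 = 231/5 kN
  M_B = -w₀L²/20 = -11·12²/20 = -396/5 kN·m
Superposition: R_A = 3093/160 kN, M_A = 4089/80 kN·m, R_B = 6987/160 kN, M_B = -5931/80 kN·m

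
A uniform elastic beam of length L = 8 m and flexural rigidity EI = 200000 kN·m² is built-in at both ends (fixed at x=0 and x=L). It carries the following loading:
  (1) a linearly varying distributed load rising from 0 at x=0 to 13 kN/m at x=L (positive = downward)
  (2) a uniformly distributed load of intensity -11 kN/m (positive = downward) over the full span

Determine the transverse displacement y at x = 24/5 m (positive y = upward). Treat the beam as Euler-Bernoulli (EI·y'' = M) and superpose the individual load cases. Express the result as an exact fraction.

y(24/5) = 10176/48828125 m

Load 1 — triangular load w₀=13 kN/m (0→w₀ over full span):
  y_1 = -w₀x²(L-x)²(x+2L)/(120LEI) = -13·(24/5)²·(8-(24/5))²·((24/5)+2·8)/(120·8·200000) = -16224/48828125 m
Load 2 — uniform load w=-11 kN/m over full span:
  y_2 = -wx²(L-x)²/(24EI) = -(-11)·(24/5)²·(8-(24/5))²/(24·200000) = 1056/1953125 m
Superposition: y = Σ y_i = 10176/48828125 m ≈ 0.000208 m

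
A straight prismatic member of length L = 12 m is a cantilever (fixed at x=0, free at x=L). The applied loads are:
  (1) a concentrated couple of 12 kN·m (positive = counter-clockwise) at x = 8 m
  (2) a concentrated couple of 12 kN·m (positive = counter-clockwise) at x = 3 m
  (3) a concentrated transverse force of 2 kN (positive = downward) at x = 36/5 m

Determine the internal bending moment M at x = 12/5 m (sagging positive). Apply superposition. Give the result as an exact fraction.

Load 1 — applied couple M₀=12 kN·m at a=8 m (b=L-a=4):
  M_1 = M₀  [x≤a] = 12 = 12 kN·m
Load 2 — applied couple M₀=12 kN·m at a=3 m (b=L-a=9):
  M_2 = M₀  [x≤a] = 12 = 12 kN·m
Load 3 — point force P=2 kN at a=36/5 m (b=L-a=24/5):
  M_3 = -P(a-x)  [x≤a] = -2·((36/5)-(12/5)) = -48/5 kN·m
Superposition: M = Σ M_i = 72/5 kN·m ≈ 14.400000 kN·m

M(12/5) = 72/5 kN·m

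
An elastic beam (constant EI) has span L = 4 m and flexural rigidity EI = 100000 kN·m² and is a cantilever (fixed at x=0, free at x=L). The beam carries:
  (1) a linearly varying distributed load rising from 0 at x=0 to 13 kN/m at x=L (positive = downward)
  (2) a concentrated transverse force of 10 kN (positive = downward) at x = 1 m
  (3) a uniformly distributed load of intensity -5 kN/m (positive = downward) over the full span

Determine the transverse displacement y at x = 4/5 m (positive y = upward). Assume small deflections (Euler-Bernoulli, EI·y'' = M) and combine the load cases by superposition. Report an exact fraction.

y(4/5) = -32651/292968750 m

Load 1 — triangular load w₀=13 kN/m (0→w₀ over full span):
  y_1 = (w₀Lx³/12-w₀L²x²/6-w₀x⁵/(120L))/EI = (13·4·(4/5)³/12-13·4²·(4/5)²/6-13·(4/5)⁵/(120·4))/100000 = -29263/146484375 m
Load 2 — point force P=10 kN at a=1 m (b=L-a=3):
  y_2 = -Px²(3a-x)/(6EI)  [x≤a] = -10·(4/5)²·(3·1-(4/5))/(6·100000) = -11/468750 m
Load 3 — uniform load w=-5 kN/m over full span:
  y_3 = -wx²(x²-4Lx+6L²)/(24EI) = -(-5)·(4/5)²·((4/5)²-4·4·(4/5)+6·4²)/(24·100000) = 131/1171875 m
Superposition: y = Σ y_i = -32651/292968750 m ≈ -0.000111 m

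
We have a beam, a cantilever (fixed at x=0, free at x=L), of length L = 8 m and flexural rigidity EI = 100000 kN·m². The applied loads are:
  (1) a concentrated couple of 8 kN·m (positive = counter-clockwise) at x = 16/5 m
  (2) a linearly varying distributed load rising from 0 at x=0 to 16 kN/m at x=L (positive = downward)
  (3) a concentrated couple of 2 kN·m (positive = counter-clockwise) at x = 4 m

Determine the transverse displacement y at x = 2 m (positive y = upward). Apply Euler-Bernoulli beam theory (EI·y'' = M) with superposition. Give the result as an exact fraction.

y(2) = -2167/375000 m

Load 1 — applied couple M₀=8 kN·m at a=16/5 m (b=L-a=24/5):
  y_1 = M₀x²/(2EI)  [x≤a] = 8·2²/(2·100000) = 1/6250 m
Load 2 — triangular load w₀=16 kN/m (0→w₀ over full span):
  y_2 = (w₀Lx³/12-w₀L²x²/6-w₀x⁵/(120L))/EI = (16·8·2³/12-16·8²·2²/6-16·2⁵/(120·8))/100000 = -1121/187500 m
Load 3 — applied couple M₀=2 kN·m at a=4 m (b=L-a=4):
  y_3 = M₀x²/(2EI)  [x≤a] = 2·2²/(2·100000) = 1/25000 m
Superposition: y = Σ y_i = -2167/375000 m ≈ -0.005779 m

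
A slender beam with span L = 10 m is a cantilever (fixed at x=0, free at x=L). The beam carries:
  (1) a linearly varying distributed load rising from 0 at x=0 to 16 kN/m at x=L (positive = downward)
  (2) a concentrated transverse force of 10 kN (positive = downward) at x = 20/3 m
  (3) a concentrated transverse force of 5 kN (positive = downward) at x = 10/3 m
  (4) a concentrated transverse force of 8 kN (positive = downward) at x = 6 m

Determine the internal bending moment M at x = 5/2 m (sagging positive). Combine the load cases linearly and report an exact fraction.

M(5/2) = -1234/3 kN·m

Load 1 — triangular load w₀=16 kN/m (0→w₀ over full span):
  M_1 = w₀Lx/2 - w₀L²/3 - w₀x³/(6L) = 16·10·(5/2)/2 - 16·10²/3 - 16·(5/2)³/(6·10) = -675/2 kN·m
Load 2 — point force P=10 kN at a=20/3 m (b=L-a=10/3):
  M_2 = -P(a-x)  [x≤a] = -10·((20/3)-(5/2)) = -125/3 kN·m
Load 3 — point force P=5 kN at a=10/3 m (b=L-a=20/3):
  M_3 = -P(a-x)  [x≤a] = -5·((10/3)-(5/2)) = -25/6 kN·m
Load 4 — point force P=8 kN at a=6 m (b=L-a=4):
  M_4 = -P(a-x)  [x≤a] = -8·(6-(5/2)) = -28 kN·m
Superposition: M = Σ M_i = -1234/3 kN·m ≈ -411.333333 kN·m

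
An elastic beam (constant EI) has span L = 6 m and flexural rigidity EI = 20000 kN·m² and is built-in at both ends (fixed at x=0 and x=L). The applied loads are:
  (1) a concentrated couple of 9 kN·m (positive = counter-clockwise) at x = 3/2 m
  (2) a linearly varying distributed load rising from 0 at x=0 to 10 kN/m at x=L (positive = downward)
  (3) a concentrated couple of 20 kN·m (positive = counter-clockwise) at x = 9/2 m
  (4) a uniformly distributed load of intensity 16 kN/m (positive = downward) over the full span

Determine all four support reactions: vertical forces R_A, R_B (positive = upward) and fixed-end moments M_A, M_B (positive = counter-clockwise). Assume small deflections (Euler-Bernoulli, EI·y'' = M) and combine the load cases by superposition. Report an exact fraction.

R_A = 999/16 kN, M_A = 1033/16 kN·m, R_B = 1017/16 kN, M_B = -1071/16 kN·m

Load 1 — applied couple M₀=9 kN·m at a=3/2 m (b=L-a=9/2):
  R_A = 6M₀ab/L³ = 6·9·(3/2)·(9/2)/6³ = 27/16 kN
  M_A = M₀b(2a-b)/L² = 9·(9/2)·(2·(3/2)-(9/2))/6² = -27/16 kN·m
  R_B = -6M₀ab/L³ = -6·9·(3/2)·(9/2)/6³ = -27/16 kN
  M_B = M₀a(2b-a)/L² = 9·(3/2)·(2·(9/2)-(3/2))/6² = 45/16 kN·m
Load 2 — triangular load w₀=10 kN/m (0→w₀ over full span):
  R_A = 3w₀L/20 = 3·10·6/20 = 9 kN
  M_A = w₀L²/30 = 10·6²/30 = 12 kN·m
  R_B = 7w₀L/20 = 7·10·6/20 = 21 kN
  M_B = -w₀L²/20 = -10·6²/20 = -18 kN·m
Load 3 — applied couple M₀=20 kN·m at a=9/2 m (b=L-a=3/2):
  R_A = 6M₀ab/L³ = 6·20·(9/2)·(3/2)/6³ = 15/4 kN
  M_A = M₀b(2a-b)/L² = 20·(3/2)·(2·(9/2)-(3/2))/6² = 25/4 kN·m
  R_B = -6M₀ab/L³ = -6·20·(9/2)·(3/2)/6³ = -15/4 kN
  M_B = M₀a(2b-a)/L² = 20·(9/2)·(2·(3/2)-(9/2))/6² = -15/4 kN·m
Load 4 — uniform load w=16 kN/m over full span:
  R_A = wL/2 = 16·6/2 = 48 kN
  M_A = wL²/12 = 16·6²/12 = 48 kN·m
  R_B = wL/2 = 16·6/2 = 48 kN
  M_B = -wL²/12 = -16·6²/12 = -48 kN·m
Superposition: R_A = 999/16 kN, M_A = 1033/16 kN·m, R_B = 1017/16 kN, M_B = -1071/16 kN·m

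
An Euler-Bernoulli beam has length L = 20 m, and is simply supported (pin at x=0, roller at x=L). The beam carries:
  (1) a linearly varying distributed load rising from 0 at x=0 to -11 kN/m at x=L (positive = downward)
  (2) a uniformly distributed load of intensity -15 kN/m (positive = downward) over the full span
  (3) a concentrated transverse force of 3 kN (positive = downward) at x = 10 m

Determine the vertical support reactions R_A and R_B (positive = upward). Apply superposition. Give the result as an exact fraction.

Load 1 — triangular load w₀=-11 kN/m (0→w₀ over full span):
  R_A = w₀L/6 = (-11)·20/6 = -110/3 kN
  R_B = w₀L/3 = (-11)·20/3 = -220/3 kN
Load 2 — uniform load w=-15 kN/m over full span:
  R_A = wL/2 = (-15)·20/2 = -150 kN
  R_B = wL/2 = (-15)·20/2 = -150 kN
Load 3 — point force P=3 kN at a=10 m (b=L-a=10):
  R_A = Pb/L = 3·10/20 = 3/2 kN
  R_B = Pa/L = 3·10/20 = 3/2 kN
Superposition: R_A = -1111/6 kN, R_B = -1331/6 kN

R_A = -1111/6 kN, R_B = -1331/6 kN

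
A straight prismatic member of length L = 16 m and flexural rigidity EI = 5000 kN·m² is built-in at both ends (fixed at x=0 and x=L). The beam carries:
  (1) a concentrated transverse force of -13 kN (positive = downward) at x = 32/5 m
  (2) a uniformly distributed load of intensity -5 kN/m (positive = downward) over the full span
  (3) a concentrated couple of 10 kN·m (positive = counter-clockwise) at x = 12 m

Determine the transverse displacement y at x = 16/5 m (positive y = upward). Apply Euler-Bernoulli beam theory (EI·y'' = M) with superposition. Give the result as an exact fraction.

y(16/5) = 2605742/29296875 m

Load 1 — point force P=-13 kN at a=32/5 m (b=L-a=48/5):
  y_1 = -Pb²x²(3aL-(3a+b)x)/(6L³EI)  [x≤a] = -(-13)·(48/5)²·(16/5)²·(3·(32/5)·16-(3·(32/5)+(48/5))·(16/5))/(6·16³·5000) = 209664/9765625 m
Load 2 — uniform load w=-5 kN/m over full span:
  y_2 = -wx²(L-x)²/(24EI) = -(-5)·(16/5)²·(16-(16/5))²/(24·5000) = 16384/234375 m
Load 3 — applied couple M₀=10 kN·m at a=12 m (b=L-a=4):
  y_3 = (R_Ax³/6 - M_Ax²/2)/EI  [x≤a] with R_A=45/64, M_A=25/8 = ((45/64)·(16/5)³/6 - (25/8)·(16/5)²/2)/5000 = -38/15625 m
Superposition: y = Σ y_i = 2605742/29296875 m ≈ 0.088943 m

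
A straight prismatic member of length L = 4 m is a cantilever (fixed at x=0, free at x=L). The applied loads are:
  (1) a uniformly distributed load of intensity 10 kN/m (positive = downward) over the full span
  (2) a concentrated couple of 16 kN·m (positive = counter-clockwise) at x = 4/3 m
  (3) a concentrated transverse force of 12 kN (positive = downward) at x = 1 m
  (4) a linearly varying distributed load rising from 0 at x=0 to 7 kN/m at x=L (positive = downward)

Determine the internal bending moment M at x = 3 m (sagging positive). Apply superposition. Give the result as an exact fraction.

M(3) = -197/24 kN·m

Load 1 — uniform load w=10 kN/m over full span:
  M_1 = -w(L-x)²/2 = -10·(4-3)²/2 = -5 kN·m
Load 2 — applied couple M₀=16 kN·m at a=4/3 m (b=L-a=8/3):
  M_2 = 0  [x>a] = 0 kN·m
Load 3 — point force P=12 kN at a=1 m (b=L-a=3):
  M_3 = 0  [x>a] = 0 kN·m
Load 4 — triangular load w₀=7 kN/m (0→w₀ over full span):
  M_4 = w₀Lx/2 - w₀L²/3 - w₀x³/(6L) = 7·4·3/2 - 7·4²/3 - 7·3³/(6·4) = -77/24 kN·m
Superposition: M = Σ M_i = -197/24 kN·m ≈ -8.208333 kN·m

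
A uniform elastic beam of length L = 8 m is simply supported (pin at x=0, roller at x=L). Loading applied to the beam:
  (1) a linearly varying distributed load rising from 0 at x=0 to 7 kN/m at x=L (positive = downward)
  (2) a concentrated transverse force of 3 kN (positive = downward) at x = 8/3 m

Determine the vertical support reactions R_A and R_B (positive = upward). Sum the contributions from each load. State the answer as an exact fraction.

R_A = 34/3 kN, R_B = 59/3 kN

Load 1 — triangular load w₀=7 kN/m (0→w₀ over full span):
  R_A = w₀L/6 = 7·8/6 = 28/3 kN
  R_B = w₀L/3 = 7·8/3 = 56/3 kN
Load 2 — point force P=3 kN at a=8/3 m (b=L-a=16/3):
  R_A = Pb/L = 3·(16/3)/8 = 2 kN
  R_B = Pa/L = 3·(8/3)/8 = 1 kN
Superposition: R_A = 34/3 kN, R_B = 59/3 kN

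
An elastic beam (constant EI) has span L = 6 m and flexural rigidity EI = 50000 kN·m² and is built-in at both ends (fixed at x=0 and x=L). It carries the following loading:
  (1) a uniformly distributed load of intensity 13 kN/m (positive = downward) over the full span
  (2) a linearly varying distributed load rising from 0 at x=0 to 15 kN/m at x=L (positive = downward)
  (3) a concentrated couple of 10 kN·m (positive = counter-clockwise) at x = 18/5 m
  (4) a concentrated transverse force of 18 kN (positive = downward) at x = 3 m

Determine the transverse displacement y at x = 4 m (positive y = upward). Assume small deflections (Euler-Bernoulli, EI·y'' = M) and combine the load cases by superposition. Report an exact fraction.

y(4) = -359/250000 m

Load 1 — uniform load w=13 kN/m over full span:
  y_1 = -wx²(L-x)²/(24EI) = -13·4²·(6-4)²/(24·50000) = -13/18750 m
Load 2 — triangular load w₀=15 kN/m (0→w₀ over full span):
  y_2 = -w₀x²(L-x)²(x+2L)/(120LEI) = -15·4²·(6-4)²·(4+2·6)/(120·6·50000) = -4/9375 m
Load 3 — applied couple M₀=10 kN·m at a=18/5 m (b=L-a=12/5):
  y_3 = (R_Ax³/6 - M_Ax²/2 - M₀(x-a)²/2)/EI  [x>a] with R_A=12/5, M_A=16/5 = ((12/5)·4³/6 - (16/5)·4²/2 - 10·(4-(18/5))²/2)/50000 = -1/62500 m
Load 4 — point force P=18 kN at a=3 m (b=L-a=3):
  y_4 = -Pa²(L-x)²(3bL-(3b+a)(L-x))/(6L³EI)  [x>a] = -18·3²·(6-4)²·(3·3·6-(3·3+3)·(6-4))/(6·6³·50000) = -3/10000 m
Superposition: y = Σ y_i = -359/250000 m ≈ -0.001436 m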